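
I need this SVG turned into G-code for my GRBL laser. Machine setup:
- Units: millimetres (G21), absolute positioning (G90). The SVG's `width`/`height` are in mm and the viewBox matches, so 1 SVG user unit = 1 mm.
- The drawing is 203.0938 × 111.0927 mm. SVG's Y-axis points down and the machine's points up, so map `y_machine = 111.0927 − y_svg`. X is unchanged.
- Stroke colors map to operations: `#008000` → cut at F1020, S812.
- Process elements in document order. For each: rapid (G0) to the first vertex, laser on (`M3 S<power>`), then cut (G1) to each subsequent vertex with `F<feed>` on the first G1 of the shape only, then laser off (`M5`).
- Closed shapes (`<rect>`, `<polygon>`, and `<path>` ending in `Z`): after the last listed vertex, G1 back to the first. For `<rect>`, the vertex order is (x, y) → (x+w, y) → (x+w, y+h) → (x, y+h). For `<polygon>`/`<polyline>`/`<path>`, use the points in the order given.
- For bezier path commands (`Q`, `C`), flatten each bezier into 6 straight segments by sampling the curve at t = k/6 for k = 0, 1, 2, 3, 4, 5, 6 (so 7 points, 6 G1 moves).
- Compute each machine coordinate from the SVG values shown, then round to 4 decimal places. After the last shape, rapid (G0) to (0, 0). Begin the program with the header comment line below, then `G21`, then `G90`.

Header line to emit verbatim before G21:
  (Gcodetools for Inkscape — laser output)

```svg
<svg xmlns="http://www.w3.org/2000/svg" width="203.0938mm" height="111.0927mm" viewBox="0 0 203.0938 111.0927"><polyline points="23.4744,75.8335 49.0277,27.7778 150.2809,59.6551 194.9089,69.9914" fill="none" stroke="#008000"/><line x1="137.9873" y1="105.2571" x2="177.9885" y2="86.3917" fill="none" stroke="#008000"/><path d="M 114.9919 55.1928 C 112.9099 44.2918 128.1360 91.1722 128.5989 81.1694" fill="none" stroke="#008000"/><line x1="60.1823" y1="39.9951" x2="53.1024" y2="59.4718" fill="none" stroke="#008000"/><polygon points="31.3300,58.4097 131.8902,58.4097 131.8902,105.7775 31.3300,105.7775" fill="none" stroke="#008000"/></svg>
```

(Gcodetools for Inkscape — laser output)
G21
G90
G0 X23.4744 Y35.2592
M3 S812
G1 X49.0277 Y83.3149 F1020
G1 X150.2809 Y51.4376
G1 X194.9089 Y41.1013
M5
G0 X137.9873 Y5.8356
M3 S812
G1 X177.9885 Y24.7010 F1020
M5
G0 X114.9919 Y55.8999
M3 S812
G1 X115.2448 Y57.0661 F1020
G1 X117.4914 Y51.7873
G1 X120.8411 Y43.2484
G1 X124.4028 Y34.6347
G1 X127.2857 Y29.1313
G1 X128.5989 Y29.9233
M5
G0 X60.1823 Y71.0976
M3 S812
G1 X53.1024 Y51.6209 F1020
M5
G0 X31.3300 Y52.6830
M3 S812
G1 X131.8902 Y52.6830 F1020
G1 X131.8902 Y5.3152
G1 X31.3300 Y5.3152
G1 X31.3300 Y52.6830
M5
G0 X0.0000 Y0.0000

1 u = 1 mm; y_m = 111.0927 − y.

[1] `<polyline>` open polyline, #008000→cut S812 F1020: (23.4744,35.2592) → (49.0277,83.3149) → (150.2809,51.4376) → (194.9089,41.1013)

[2] `<line>` line segment, #008000→cut S812 F1020: (137.9873,5.8356) → (177.9885,24.7010)

[3] `<path>` cubic bezier, #008000→cut S812 F1020: (114.9919,55.8999) → (115.2448,57.0661) → (117.4914,51.7873) → (120.8411,43.2484) → (124.4028,34.6347) → (127.2857,29.1313) → (128.5989,29.9233)

[4] `<line>` line segment, #008000→cut S812 F1020: (60.1823,71.0976) → (53.1024,51.6209)

[5] `<polygon>` rectangle, #008000→cut S812 F1020: (31.3300,52.6830) → (131.8902,52.6830) → (131.8902,5.3152) → (31.3300,5.3152) → (31.3300,52.6830) (closed)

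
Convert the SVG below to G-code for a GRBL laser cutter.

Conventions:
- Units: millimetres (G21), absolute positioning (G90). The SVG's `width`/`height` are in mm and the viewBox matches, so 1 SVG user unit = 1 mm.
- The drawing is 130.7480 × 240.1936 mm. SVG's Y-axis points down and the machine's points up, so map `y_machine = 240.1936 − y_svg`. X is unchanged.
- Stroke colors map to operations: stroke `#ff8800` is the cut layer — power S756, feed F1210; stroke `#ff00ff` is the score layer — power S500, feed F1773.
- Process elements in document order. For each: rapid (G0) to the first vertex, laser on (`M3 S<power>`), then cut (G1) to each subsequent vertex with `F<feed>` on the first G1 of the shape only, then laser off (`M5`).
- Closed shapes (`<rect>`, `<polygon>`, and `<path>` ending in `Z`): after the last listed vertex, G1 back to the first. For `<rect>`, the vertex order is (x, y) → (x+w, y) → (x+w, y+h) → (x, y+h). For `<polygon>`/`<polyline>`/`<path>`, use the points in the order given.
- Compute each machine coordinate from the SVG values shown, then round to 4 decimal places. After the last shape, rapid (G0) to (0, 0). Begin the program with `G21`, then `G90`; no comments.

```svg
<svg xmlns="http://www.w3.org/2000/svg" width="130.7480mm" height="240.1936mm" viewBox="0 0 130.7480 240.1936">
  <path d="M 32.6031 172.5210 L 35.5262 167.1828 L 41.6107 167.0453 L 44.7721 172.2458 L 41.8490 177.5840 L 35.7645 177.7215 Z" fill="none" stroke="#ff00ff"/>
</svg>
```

G21
G90
G0 X32.6031 Y67.6726
M3 S500
G1 X35.5262 Y73.0108 F1773
G1 X41.6107 Y73.1483
G1 X44.7721 Y67.9478
G1 X41.8490 Y62.6096
G1 X35.7645 Y62.4721
G1 X32.6031 Y67.6726
M5
G0 X0.0000 Y0.0000

viewBox `0 0 130.7480 240.1936` with mm width/height → 1 unit = 1 mm. Flip: y_m = 240.1936 − y_svg.

**Shape 1** — `<path>` regular polygon, stroke `#ff00ff` → score (S500, F1773). Machine vertices: (32.6031,67.6726) → (35.5262,73.0108) → (41.6107,73.1483) → (44.7721,67.9478) → (41.8490,62.6096) → (35.7645,62.4721) → (32.6031,67.6726). Closed: final G1 returns to the first vertex.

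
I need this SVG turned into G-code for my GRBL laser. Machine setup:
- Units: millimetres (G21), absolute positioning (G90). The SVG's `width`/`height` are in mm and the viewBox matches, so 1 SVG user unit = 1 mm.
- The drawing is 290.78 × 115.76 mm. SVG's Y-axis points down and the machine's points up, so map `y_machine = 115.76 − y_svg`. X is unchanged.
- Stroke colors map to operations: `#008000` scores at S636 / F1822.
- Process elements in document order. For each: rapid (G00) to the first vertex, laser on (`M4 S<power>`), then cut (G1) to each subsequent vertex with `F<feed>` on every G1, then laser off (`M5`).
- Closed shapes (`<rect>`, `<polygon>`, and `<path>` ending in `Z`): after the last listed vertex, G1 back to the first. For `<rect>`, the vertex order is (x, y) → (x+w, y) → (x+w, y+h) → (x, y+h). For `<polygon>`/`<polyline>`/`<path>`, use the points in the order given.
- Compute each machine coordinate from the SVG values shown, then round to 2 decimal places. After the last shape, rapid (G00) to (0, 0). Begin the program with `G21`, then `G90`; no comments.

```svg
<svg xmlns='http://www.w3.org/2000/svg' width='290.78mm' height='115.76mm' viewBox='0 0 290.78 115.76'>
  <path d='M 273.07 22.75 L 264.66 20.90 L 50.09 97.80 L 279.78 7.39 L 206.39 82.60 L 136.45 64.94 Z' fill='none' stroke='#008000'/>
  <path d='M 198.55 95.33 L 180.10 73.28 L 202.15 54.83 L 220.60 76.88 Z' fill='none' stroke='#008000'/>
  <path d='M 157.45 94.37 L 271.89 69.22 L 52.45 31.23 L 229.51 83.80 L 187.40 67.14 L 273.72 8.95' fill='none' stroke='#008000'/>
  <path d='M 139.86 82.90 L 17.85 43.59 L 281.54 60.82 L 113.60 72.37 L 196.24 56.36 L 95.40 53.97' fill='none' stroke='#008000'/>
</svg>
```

G21
G90
G00 X273.07 Y93.01
M4 S636
G1 X264.66 Y94.86 F1822
G1 X50.09 Y17.96 F1822
G1 X279.78 Y108.37 F1822
G1 X206.39 Y33.16 F1822
G1 X136.45 Y50.82 F1822
G1 X273.07 Y93.01 F1822
M5
G00 X198.55 Y20.43
M4 S636
G1 X180.10 Y42.48 F1822
G1 X202.15 Y60.93 F1822
G1 X220.60 Y38.88 F1822
G1 X198.55 Y20.43 F1822
M5
G00 X157.45 Y21.39
M4 S636
G1 X271.89 Y46.54 F1822
G1 X52.45 Y84.53 F1822
G1 X229.51 Y31.96 F1822
G1 X187.40 Y48.62 F1822
G1 X273.72 Y106.81 F1822
M5
G00 X139.86 Y32.86
M4 S636
G1 X17.85 Y72.17 F1822
G1 X281.54 Y54.94 F1822
G1 X113.60 Y43.39 F1822
G1 X196.24 Y59.40 F1822
G1 X95.40 Y61.79 F1822
M5
G00 X0.00 Y0.00

Since the viewBox matches the mm dimensions, user units are millimetres directly. The only transform is the Y-flip y_m = 115.76 − y_svg.

Shape 1 is a closed polygon drawn with `<path>`. Its stroke #008000 means score at S636, F1822. After flipping Y the toolpath is (273.07,93.01) → (264.66,94.86) → (50.09,17.96) → (279.78,108.37) → (206.39,33.16) → (136.45,50.82) → (273.07,93.01), returning to the start.

Shape 2 is a regular polygon drawn with `<path>`. Its stroke #008000 means score at S636, F1822. After flipping Y the toolpath is (198.55,20.43) → (180.10,42.48) → (202.15,60.93) → (220.60,38.88) → (198.55,20.43), returning to the start.

Shape 3 is a open polyline drawn with `<path>`. Its stroke #008000 means score at S636, F1822. After flipping Y the toolpath is (157.45,21.39) → (271.89,46.54) → (52.45,84.53) → (229.51,31.96) → (187.40,48.62) → (273.72,106.81).

Shape 4 is a open polyline drawn with `<path>`. Its stroke #008000 means score at S636, F1822. After flipping Y the toolpath is (139.86,32.86) → (17.85,72.17) → (281.54,54.94) → (113.60,43.39) → (196.24,59.40) → (95.40,61.79).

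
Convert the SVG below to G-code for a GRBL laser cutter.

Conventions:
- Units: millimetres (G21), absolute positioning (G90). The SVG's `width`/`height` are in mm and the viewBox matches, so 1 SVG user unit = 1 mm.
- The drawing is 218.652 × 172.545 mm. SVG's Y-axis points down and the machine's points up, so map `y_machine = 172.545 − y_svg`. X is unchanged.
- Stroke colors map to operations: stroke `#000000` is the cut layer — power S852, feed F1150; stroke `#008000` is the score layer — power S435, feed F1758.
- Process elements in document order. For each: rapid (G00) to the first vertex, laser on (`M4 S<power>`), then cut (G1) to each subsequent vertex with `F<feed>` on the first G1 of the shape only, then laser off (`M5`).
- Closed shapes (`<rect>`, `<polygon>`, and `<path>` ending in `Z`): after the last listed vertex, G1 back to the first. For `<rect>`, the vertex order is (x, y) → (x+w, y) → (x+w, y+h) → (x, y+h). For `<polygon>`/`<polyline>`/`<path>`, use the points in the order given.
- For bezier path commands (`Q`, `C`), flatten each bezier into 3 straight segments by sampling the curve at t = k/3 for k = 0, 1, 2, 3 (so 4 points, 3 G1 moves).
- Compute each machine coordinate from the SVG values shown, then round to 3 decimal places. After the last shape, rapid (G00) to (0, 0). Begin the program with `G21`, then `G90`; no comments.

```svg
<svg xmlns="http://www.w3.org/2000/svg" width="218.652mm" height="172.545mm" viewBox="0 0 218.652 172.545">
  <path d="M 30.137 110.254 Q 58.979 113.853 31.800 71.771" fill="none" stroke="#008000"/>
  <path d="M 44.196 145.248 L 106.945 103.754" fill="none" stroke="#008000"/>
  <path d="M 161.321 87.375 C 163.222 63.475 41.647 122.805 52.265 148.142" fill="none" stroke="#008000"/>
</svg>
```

viewBox `0 0 218.652 172.545` with mm width/height → 1 unit = 1 mm. Flip: y_m = 172.545 − y_svg.

**Shape 1** — `<path>` quadratic bezier, stroke `#008000` → score (S435, F1758). Control points (SVG): P0=(30.137,110.254), P1=(58.979,113.853), P2=(31.800,71.771); sampled at t=k/3. Machine vertices: (30.137,62.291) → (43.140,64.967) → (43.695,77.795) → (31.800,100.774). Open path.

**Shape 2** — `<path>` line segment, stroke `#008000` → score (S435, F1758). Machine vertices: (44.196,27.297) → (106.945,68.791). Open path.

**Shape 3** — `<path>` cubic bezier, stroke `#008000` → score (S435, F1758). Control points (SVG): P0=(161.321,87.375), P1=(163.222,63.475), P2=(41.647,122.805), P3=(52.265,148.142); sampled at t=k/3. Machine vertices: (161.321,85.170) → (131.533,85.668) → (76.242,56.729) → (52.265,24.403). Open path.

G21
G90
G00 X30.137 Y62.291
M4 S435
G1 X43.140 Y64.967 F1758
G1 X43.695 Y77.795
G1 X31.800 Y100.774
M5
G00 X44.196 Y27.297
M4 S435
G1 X106.945 Y68.791 F1758
M5
G00 X161.321 Y85.170
M4 S435
G1 X131.533 Y85.668 F1758
G1 X76.242 Y56.729
G1 X52.265 Y24.403
M5
G00 X0.000 Y0.000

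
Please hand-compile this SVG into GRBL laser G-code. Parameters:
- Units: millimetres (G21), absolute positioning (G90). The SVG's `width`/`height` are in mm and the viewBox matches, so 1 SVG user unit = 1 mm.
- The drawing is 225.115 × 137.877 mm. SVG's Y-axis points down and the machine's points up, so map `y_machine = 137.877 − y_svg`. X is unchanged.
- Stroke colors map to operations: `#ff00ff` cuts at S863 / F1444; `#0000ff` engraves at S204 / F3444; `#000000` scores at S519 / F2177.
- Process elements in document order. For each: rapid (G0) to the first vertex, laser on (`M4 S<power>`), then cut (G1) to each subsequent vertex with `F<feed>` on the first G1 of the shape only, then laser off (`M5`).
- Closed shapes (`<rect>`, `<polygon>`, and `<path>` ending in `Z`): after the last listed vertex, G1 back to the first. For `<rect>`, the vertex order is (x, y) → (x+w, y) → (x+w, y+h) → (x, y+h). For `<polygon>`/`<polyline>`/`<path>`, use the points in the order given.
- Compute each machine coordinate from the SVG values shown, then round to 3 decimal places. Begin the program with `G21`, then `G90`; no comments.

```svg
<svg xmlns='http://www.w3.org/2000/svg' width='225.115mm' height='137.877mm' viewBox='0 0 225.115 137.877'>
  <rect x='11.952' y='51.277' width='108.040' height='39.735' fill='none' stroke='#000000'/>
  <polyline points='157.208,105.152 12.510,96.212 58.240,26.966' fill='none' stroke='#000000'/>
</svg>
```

Since the viewBox matches the mm dimensions, user units are millimetres directly. The only transform is the Y-flip y_m = 137.877 − y_svg.

Shape 1 is a rectangle drawn with `<rect>`. Its stroke #000000 means score at S519, F2177. After flipping Y the toolpath is (11.952,86.600) → (119.992,86.600) → (119.992,46.865) → (11.952,46.865) → (11.952,86.600), returning to the start.

Shape 2 is a open polyline drawn with `<polyline>`. Its stroke #000000 means score at S519, F2177. After flipping Y the toolpath is (157.208,32.725) → (12.510,41.665) → (58.240,110.911).

G21
G90
G0 X11.952 Y86.600
M4 S519
G1 X119.992 Y86.600 F2177
G1 X119.992 Y46.865
G1 X11.952 Y46.865
G1 X11.952 Y86.600
M5
G0 X157.208 Y32.725
M4 S519
G1 X12.510 Y41.665 F2177
G1 X58.240 Y110.911
M5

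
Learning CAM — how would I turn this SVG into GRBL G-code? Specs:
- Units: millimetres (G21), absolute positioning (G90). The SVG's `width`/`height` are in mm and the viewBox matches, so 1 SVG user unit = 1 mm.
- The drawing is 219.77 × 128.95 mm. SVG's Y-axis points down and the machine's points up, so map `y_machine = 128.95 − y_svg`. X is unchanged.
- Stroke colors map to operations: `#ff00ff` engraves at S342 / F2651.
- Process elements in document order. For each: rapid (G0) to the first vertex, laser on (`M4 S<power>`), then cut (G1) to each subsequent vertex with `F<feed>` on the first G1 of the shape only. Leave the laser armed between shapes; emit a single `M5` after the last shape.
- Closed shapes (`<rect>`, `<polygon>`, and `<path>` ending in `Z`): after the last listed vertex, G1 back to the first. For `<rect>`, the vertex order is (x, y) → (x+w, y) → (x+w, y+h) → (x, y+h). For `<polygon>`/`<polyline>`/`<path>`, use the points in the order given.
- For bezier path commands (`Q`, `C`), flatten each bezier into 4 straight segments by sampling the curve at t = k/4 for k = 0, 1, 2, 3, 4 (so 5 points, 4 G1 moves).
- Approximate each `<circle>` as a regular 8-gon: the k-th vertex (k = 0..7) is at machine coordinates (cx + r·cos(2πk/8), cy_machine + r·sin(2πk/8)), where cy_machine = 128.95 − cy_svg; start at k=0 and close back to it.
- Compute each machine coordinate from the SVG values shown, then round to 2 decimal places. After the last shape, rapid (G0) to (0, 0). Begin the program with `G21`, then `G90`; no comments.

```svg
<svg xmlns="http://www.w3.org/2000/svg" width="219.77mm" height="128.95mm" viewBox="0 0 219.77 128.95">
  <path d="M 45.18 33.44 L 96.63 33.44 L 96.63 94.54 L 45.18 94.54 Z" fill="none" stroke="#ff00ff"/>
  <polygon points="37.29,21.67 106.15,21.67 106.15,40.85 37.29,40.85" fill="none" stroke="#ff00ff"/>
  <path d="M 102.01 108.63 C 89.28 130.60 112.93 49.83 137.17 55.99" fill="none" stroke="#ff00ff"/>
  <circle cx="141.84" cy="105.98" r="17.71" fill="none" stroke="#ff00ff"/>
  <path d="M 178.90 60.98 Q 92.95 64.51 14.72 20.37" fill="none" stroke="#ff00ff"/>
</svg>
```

Since the viewBox matches the mm dimensions, user units are millimetres directly. The only transform is the Y-flip y_m = 128.95 − y_svg.

Shape 1 is a rectangle drawn with `<path>`. Its stroke #ff00ff means engrave at S342, F2651. After flipping Y the toolpath is (45.18,95.51) → (96.63,95.51) → (96.63,34.41) → (45.18,34.41) → (45.18,95.51), returning to the start.

Shape 2 is a rectangle drawn with `<polygon>`. Its stroke #ff00ff means engrave at S342, F2651. After flipping Y the toolpath is (37.29,107.28) → (106.15,107.28) → (106.15,88.10) → (37.29,88.10) → (37.29,107.28), returning to the start.

Shape 3 is a cubic bezier drawn with `<path>`. Its stroke #ff00ff means engrave at S342, F2651. After flipping Y the toolpath is (102.01,20.32) → (98.72,20.14) → (105.73,40.71) → (119.66,64.24) → (137.17,72.96).

Shape 4 is a circle drawn with `<circle>`. Its stroke #ff00ff means engrave at S342, F2651. After flipping Y the toolpath is (159.55,22.97) → (154.36,35.49) → (141.84,40.68) → (129.32,35.49) → (124.13,22.97) → (129.32,10.45) → (141.84,5.26) → (154.36,10.45) → (159.55,22.97), returning to the start.

Shape 5 is a quadratic bezier drawn with `<path>`. Its stroke #ff00ff means engrave at S342, F2651. After flipping Y the toolpath is (178.90,67.97) → (136.41,69.18) → (94.88,76.36) → (54.32,89.49) → (14.72,108.58).

G21
G90
G0 X45.18 Y95.51
M4 S342
G1 X96.63 Y95.51 F2651
G1 X96.63 Y34.41
G1 X45.18 Y34.41
G1 X45.18 Y95.51
G0 X37.29 Y107.28
M4 S342
G1 X106.15 Y107.28 F2651
G1 X106.15 Y88.10
G1 X37.29 Y88.10
G1 X37.29 Y107.28
G0 X102.01 Y20.32
M4 S342
G1 X98.72 Y20.14 F2651
G1 X105.73 Y40.71
G1 X119.66 Y64.24
G1 X137.17 Y72.96
G0 X159.55 Y22.97
M4 S342
G1 X154.36 Y35.49 F2651
G1 X141.84 Y40.68
G1 X129.32 Y35.49
G1 X124.13 Y22.97
G1 X129.32 Y10.45
G1 X141.84 Y5.26
G1 X154.36 Y10.45
G1 X159.55 Y22.97
G0 X178.90 Y67.97
M4 S342
G1 X136.41 Y69.18 F2651
G1 X94.88 Y76.36
G1 X54.32 Y89.49
G1 X14.72 Y108.58
M5
G0 X0.00 Y0.00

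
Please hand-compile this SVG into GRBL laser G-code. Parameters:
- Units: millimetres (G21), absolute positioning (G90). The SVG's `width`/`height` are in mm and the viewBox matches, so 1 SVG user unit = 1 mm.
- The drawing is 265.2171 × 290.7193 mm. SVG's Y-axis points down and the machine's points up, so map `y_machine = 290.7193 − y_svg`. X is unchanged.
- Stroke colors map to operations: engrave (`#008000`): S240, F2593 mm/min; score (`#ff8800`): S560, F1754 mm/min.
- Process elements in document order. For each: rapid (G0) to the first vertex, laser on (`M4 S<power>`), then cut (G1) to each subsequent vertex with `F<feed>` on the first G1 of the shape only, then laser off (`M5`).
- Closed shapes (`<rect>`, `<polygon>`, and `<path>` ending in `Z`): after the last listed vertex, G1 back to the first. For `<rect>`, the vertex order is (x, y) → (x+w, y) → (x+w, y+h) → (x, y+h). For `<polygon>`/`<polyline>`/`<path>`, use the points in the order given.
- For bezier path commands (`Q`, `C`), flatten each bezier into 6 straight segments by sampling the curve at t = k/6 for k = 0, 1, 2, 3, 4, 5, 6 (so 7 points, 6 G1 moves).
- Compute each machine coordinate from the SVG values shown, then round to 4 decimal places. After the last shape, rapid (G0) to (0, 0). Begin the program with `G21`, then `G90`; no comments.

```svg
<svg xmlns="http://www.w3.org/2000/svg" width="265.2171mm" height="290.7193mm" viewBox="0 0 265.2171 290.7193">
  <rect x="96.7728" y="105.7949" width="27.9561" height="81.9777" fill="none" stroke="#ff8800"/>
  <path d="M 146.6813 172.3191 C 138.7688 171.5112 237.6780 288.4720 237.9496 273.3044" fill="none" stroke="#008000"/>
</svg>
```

G21
G90
G0 X96.7728 Y184.9244
M4 S560
G1 X124.7289 Y184.9244 F1754
G1 X124.7289 Y102.9467
G1 X96.7728 Y102.9467
G1 X96.7728 Y184.9244
M5
G0 X146.6813 Y118.4002
M4 S240
G1 X150.6757 Y110.1470 F2593
G1 X166.7664 Y89.2073
G1 X189.2464 Y62.5227
G1 X212.4084 Y37.0347
G1 X230.5452 Y19.6849
G1 X237.9496 Y17.4149
M5
G0 X0.0000 Y0.0000

1 u = 1 mm; y_m = 290.7193 − y.

[1] `<rect>` rectangle, #ff8800→score S560 F1754: (96.7728,184.9244) → (124.7289,184.9244) → (124.7289,102.9467) → (96.7728,102.9467) → (96.7728,184.9244) (closed)

[2] `<path>` cubic bezier, #008000→engrave S240 F2593: (146.6813,118.4002) → (150.6757,110.1470) → (166.7664,89.2073) → (189.2464,62.5227) → (212.4084,37.0347) → (230.5452,19.6849) → (237.9496,17.4149)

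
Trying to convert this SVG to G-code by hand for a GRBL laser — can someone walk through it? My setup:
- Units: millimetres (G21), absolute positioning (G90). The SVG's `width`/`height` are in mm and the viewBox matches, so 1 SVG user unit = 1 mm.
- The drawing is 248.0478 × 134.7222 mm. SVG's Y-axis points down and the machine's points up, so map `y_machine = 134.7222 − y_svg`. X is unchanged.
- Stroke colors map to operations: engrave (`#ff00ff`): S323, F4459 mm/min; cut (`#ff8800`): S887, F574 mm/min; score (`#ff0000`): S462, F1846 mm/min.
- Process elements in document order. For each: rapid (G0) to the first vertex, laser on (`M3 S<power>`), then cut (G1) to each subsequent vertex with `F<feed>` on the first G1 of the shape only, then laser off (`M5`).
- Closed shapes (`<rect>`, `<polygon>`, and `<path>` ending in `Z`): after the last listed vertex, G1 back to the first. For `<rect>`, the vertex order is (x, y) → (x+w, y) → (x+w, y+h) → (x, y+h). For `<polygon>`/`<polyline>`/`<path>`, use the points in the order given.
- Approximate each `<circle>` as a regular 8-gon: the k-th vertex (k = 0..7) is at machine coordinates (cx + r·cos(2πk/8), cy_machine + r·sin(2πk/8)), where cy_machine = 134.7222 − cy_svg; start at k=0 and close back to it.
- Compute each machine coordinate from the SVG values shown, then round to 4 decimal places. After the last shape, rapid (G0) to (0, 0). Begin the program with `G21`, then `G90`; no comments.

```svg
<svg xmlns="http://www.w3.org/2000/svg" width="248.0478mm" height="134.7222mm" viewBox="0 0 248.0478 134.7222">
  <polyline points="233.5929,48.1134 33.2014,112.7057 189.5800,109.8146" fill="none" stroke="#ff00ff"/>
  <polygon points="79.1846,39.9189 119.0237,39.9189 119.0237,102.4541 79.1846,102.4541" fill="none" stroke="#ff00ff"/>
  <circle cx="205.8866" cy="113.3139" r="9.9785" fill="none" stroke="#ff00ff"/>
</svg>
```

G21
G90
G0 X233.5929 Y86.6088
M3 S323
G1 X33.2014 Y22.0165 F4459
G1 X189.5800 Y24.9076
M5
G0 X79.1846 Y94.8033
M3 S323
G1 X119.0237 Y94.8033 F4459
G1 X119.0237 Y32.2681
G1 X79.1846 Y32.2681
G1 X79.1846 Y94.8033
M5
G0 X215.8651 Y21.4083
M3 S323
G1 X212.9425 Y28.4642 F4459
G1 X205.8866 Y31.3868
G1 X198.8307 Y28.4642
G1 X195.9081 Y21.4083
G1 X198.8307 Y14.3524
G1 X205.8866 Y11.4298
G1 X212.9425 Y14.3524
G1 X215.8651 Y21.4083
M5
G0 X0.0000 Y0.0000

1 u = 1 mm; y_m = 134.7222 − y.

[1] `<polyline>` open polyline, #ff00ff→engrave S323 F4459: (233.5929,86.6088) → (33.2014,22.0165) → (189.5800,24.9076)

[2] `<polygon>` rectangle, #ff00ff→engrave S323 F4459: (79.1846,94.8033) → (119.0237,94.8033) → (119.0237,32.2681) → (79.1846,32.2681) → (79.1846,94.8033) (closed)

[3] `<circle>` circle, #ff00ff→engrave S323 F4459: (215.8651,21.4083) → (212.9425,28.4642) → (205.8866,31.3868) → (198.8307,28.4642) → (195.9081,21.4083) → (198.8307,14.3524) → (205.8866,11.4298) → (212.9425,14.3524) → (215.8651,21.4083) (closed)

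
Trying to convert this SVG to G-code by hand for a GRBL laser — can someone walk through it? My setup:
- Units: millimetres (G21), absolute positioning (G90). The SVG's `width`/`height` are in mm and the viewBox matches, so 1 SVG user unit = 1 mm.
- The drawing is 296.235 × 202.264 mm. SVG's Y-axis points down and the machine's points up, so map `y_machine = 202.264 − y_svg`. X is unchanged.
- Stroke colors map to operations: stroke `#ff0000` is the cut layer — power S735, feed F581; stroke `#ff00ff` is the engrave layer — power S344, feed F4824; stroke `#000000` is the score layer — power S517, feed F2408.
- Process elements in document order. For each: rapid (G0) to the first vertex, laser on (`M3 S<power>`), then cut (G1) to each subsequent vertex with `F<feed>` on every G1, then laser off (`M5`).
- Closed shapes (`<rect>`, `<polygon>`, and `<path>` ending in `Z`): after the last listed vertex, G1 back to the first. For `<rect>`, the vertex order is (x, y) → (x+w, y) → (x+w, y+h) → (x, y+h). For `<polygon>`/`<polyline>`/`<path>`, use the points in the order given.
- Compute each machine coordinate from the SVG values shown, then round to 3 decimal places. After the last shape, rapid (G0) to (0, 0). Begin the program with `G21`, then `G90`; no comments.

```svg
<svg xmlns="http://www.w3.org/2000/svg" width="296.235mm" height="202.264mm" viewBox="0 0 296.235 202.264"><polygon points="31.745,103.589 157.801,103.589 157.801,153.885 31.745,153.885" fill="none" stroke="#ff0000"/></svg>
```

G21
G90
G0 X31.745 Y98.675
M3 S735
G1 X157.801 Y98.675 F581
G1 X157.801 Y48.379 F581
G1 X31.745 Y48.379 F581
G1 X31.745 Y98.675 F581
M5
G0 X0.000 Y0.000

viewBox `0 0 296.235 202.264` with mm width/height → 1 unit = 1 mm. Flip: y_m = 202.264 − y_svg.

**Shape 1** — `<polygon>` rectangle, stroke `#ff0000` → cut (S735, F581). Machine vertices: (31.745,98.675) → (157.801,98.675) → (157.801,48.379) → (31.745,48.379) → (31.745,98.675). Closed: final G1 returns to the first vertex.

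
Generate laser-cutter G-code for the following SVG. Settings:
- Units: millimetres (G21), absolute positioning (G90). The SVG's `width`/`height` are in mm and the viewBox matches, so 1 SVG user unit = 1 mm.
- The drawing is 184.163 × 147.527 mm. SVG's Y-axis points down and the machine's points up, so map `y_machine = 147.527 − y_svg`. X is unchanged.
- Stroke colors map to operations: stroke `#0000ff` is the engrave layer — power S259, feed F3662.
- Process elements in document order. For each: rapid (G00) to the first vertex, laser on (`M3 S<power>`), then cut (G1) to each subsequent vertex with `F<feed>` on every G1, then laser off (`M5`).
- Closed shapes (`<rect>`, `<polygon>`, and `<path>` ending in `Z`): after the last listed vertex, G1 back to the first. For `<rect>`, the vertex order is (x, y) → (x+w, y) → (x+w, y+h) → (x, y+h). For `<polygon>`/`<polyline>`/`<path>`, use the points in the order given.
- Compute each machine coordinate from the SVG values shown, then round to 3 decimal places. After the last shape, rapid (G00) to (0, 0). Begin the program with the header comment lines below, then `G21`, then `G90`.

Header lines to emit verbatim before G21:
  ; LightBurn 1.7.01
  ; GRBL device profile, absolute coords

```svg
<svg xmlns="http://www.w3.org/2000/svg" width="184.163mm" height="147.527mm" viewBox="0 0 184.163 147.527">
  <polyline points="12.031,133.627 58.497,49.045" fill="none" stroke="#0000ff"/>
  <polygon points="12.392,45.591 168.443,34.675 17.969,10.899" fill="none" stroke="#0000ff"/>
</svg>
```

; LightBurn 1.7.01
; GRBL device profile, absolute coords
G21
G90
G00 X12.031 Y13.900
M3 S259
G1 X58.497 Y98.482 F3662
M5
G00 X12.392 Y101.936
M3 S259
G1 X168.443 Y112.852 F3662
G1 X17.969 Y136.628 F3662
G1 X12.392 Y101.936 F3662
M5
G00 X0.000 Y0.000

Since the viewBox matches the mm dimensions, user units are millimetres directly. The only transform is the Y-flip y_m = 147.527 − y_svg.

Shape 1 is a line segment drawn with `<polyline>`. Its stroke #0000ff means engrave at S259, F3662. After flipping Y the toolpath is (12.031,13.900) → (58.497,98.482).

Shape 2 is a closed polygon drawn with `<polygon>`. Its stroke #0000ff means engrave at S259, F3662. After flipping Y the toolpath is (12.392,101.936) → (168.443,112.852) → (17.969,136.628) → (12.392,101.936), returning to the start.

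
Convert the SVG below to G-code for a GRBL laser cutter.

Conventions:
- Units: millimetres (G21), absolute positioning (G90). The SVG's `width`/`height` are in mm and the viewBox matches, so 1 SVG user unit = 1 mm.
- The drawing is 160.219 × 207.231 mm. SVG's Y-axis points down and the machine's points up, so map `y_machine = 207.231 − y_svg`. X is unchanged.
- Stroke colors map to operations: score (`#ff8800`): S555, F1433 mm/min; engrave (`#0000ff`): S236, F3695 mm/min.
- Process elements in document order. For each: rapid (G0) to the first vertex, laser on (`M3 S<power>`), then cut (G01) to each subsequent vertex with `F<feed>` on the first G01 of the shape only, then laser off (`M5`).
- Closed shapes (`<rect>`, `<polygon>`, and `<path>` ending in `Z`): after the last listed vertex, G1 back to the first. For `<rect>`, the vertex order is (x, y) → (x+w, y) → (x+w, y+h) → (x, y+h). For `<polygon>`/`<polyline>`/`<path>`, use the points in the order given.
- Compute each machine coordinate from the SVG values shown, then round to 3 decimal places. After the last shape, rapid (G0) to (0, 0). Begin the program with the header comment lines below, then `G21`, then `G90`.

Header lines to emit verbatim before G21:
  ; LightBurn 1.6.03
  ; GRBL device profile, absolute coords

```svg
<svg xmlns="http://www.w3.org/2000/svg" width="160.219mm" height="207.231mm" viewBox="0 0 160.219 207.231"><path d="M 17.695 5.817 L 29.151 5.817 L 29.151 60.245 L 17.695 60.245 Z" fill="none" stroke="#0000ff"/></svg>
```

; LightBurn 1.6.03
; GRBL device profile, absolute coords
G21
G90
G0 X17.695 Y201.414
M3 S236
G01 X29.151 Y201.414 F3695
G01 X29.151 Y146.986
G01 X17.695 Y146.986
G01 X17.695 Y201.414
M5
G0 X0.000 Y0.000

Since the viewBox matches the mm dimensions, user units are millimetres directly. The only transform is the Y-flip y_m = 207.231 − y_svg.

Shape 1 is a rectangle drawn with `<path>`. Its stroke #0000ff means engrave at S236, F3695. After flipping Y the toolpath is (17.695,201.414) → (29.151,201.414) → (29.151,146.986) → (17.695,146.986) → (17.695,201.414), returning to the start.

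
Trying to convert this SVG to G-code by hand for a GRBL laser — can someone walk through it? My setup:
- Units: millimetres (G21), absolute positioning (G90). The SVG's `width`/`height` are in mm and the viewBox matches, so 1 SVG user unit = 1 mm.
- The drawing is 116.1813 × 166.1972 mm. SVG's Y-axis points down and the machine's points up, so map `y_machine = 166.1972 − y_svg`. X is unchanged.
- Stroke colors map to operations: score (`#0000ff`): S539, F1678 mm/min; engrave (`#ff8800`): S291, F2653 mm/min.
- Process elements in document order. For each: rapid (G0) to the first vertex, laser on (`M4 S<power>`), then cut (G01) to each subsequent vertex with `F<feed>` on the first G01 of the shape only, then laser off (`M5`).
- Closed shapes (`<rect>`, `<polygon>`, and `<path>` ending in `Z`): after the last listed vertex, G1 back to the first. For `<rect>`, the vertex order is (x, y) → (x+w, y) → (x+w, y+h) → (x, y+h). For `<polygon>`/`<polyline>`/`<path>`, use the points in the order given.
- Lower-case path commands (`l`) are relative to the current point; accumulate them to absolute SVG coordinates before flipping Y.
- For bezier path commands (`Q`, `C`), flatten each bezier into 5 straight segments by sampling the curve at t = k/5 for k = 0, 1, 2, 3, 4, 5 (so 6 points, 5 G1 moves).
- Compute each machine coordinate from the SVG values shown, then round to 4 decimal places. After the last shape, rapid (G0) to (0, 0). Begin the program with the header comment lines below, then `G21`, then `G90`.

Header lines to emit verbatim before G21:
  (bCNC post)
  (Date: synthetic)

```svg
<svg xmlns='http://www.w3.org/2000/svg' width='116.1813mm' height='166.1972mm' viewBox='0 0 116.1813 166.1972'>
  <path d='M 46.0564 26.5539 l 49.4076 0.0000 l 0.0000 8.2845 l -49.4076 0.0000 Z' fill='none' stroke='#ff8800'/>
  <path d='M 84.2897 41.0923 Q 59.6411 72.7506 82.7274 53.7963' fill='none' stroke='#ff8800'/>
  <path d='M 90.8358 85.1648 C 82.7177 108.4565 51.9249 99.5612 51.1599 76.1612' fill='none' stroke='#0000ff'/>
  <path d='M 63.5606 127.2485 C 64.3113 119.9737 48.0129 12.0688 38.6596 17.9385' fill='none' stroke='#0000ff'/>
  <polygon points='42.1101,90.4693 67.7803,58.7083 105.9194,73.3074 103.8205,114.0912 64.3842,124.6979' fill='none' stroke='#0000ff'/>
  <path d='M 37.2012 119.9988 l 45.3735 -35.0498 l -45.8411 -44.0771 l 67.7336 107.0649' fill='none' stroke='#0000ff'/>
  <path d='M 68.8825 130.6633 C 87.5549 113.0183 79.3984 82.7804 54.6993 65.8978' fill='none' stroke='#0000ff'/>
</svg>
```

(bCNC post)
(Date: synthetic)
G21
G90
G0 X46.0564 Y139.6433
M4 S291
G01 X95.4640 Y139.6433 F2653
G01 X95.4640 Y131.3588
G01 X46.0564 Y131.3588
G01 X46.0564 Y139.6433
M5
G0 X84.2897 Y125.1049
M4 S291
G01 X76.3397 Y114.4661 F2653
G01 X72.2084 Y107.8763
G01 X71.8959 Y105.3355
G01 X75.4023 Y106.8437
G01 X82.7274 Y112.4009
M5
G0 X90.8358 Y81.0324
M4 S539
G01 X83.6656 Y70.7784 F1678
G01 X73.5832 Y67.4005
G01 X63.1183 Y70.0499
G01 X54.8006 Y77.8780
G01 X51.1599 Y90.0360
M5
G0 X63.5606 Y38.9487
M4 S539
G01 X62.1571 Y53.6740 F1678
G01 X57.8135 Y82.2590
G01 X51.6816 Y114.4124
G01 X44.9130 Y139.8428
G01 X38.6596 Y148.2587
M5
G0 X42.1101 Y75.7279
M4 S539
G01 X67.7803 Y107.4889 F1678
G01 X105.9194 Y92.8898
G01 X103.8205 Y52.1060
G01 X64.3842 Y41.4993
G01 X42.1101 Y75.7279
M5
G0 X37.2012 Y46.1984
M4 S539
G01 X82.5747 Y81.2482 F1678
G01 X36.7336 Y125.3253
G01 X104.4672 Y18.2604
M5
G0 X68.8825 Y35.5339
M4 S539
G01 X76.9488 Y47.4245 F1678
G01 X79.0698 Y61.0918
G01 X75.7394 Y75.2904
G01 X67.4514 Y88.7748
G01 X54.6993 Y100.2994
M5
G0 X0.0000 Y0.0000

1 u = 1 mm; y_m = 166.1972 − y.

[1] `<path>` rectangle, #ff8800→engrave S291 F2653: (46.0564,139.6433) → (95.4640,139.6433) → (95.4640,131.3588) → (46.0564,131.3588) → (46.0564,139.6433) (closed)

[2] `<path>` quadratic bezier, #ff8800→engrave S291 F2653: (84.2897,125.1049) → (76.3397,114.4661) → (72.2084,107.8763) → (71.8959,105.3355) → (75.4023,106.8437) → (82.7274,112.4009)

[3] `<path>` cubic bezier, #0000ff→score S539 F1678: (90.8358,81.0324) → (83.6656,70.7784) → (73.5832,67.4005) → (63.1183,70.0499) → (54.8006,77.8780) → (51.1599,90.0360)

[4] `<path>` cubic bezier, #0000ff→score S539 F1678: (63.5606,38.9487) → (62.1571,53.6740) → (57.8135,82.2590) → (51.6816,114.4124) → (44.9130,139.8428) → (38.6596,148.2587)

[5] `<polygon>` regular polygon, #0000ff→score S539 F1678: (42.1101,75.7279) → (67.7803,107.4889) → (105.9194,92.8898) → (103.8205,52.1060) → (64.3842,41.4993) → (42.1101,75.7279) (closed)

[6] `<path>` open polyline, #0000ff→score S539 F1678: (37.2012,46.1984) → (82.5747,81.2482) → (36.7336,125.3253) → (104.4672,18.2604)

[7] `<path>` cubic bezier, #0000ff→score S539 F1678: (68.8825,35.5339) → (76.9488,47.4245) → (79.0698,61.0918) → (75.7394,75.2904) → (67.4514,88.7748) → (54.6993,100.2994)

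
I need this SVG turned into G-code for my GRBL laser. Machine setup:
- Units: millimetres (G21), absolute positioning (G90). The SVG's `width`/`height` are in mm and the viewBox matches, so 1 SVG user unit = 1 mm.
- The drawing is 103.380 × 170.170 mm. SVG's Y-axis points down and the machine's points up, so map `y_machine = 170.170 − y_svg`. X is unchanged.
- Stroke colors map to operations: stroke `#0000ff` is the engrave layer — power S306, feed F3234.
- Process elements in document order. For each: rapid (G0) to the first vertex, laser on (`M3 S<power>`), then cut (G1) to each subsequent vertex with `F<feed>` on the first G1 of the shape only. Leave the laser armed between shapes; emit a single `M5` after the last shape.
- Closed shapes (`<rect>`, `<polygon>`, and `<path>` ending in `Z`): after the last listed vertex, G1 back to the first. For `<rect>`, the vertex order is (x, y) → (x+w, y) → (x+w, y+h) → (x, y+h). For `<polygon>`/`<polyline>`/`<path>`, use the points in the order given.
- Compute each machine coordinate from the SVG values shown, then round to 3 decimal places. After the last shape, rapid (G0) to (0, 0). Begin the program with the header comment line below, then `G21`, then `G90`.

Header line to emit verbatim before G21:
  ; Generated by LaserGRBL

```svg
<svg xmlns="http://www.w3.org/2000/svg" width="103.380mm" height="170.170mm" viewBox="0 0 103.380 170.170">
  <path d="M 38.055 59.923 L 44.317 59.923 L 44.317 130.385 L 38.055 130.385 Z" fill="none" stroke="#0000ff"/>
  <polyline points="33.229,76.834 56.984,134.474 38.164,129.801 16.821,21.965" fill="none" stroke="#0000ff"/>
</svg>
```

viewBox `0 0 103.380 170.170` with mm width/height → 1 unit = 1 mm. Flip: y_m = 170.170 − y_svg.

**Shape 1** — `<path>` rectangle, stroke `#0000ff` → engrave (S306, F3234). Machine vertices: (38.055,110.247) → (44.317,110.247) → (44.317,39.785) → (38.055,39.785) → (38.055,110.247). Closed: final G1 returns to the first vertex.

**Shape 2** — `<polyline>` open polyline, stroke `#0000ff` → engrave (S306, F3234). Machine vertices: (33.229,93.336) → (56.984,35.696) → (38.164,40.369) → (16.821,148.205). Open path.

; Generated by LaserGRBL
G21
G90
G0 X38.055 Y110.247
M3 S306
G1 X44.317 Y110.247 F3234
G1 X44.317 Y39.785
G1 X38.055 Y39.785
G1 X38.055 Y110.247
G0 X33.229 Y93.336
M3 S306
G1 X56.984 Y35.696 F3234
G1 X38.164 Y40.369
G1 X16.821 Y148.205
M5
G0 X0.000 Y0.000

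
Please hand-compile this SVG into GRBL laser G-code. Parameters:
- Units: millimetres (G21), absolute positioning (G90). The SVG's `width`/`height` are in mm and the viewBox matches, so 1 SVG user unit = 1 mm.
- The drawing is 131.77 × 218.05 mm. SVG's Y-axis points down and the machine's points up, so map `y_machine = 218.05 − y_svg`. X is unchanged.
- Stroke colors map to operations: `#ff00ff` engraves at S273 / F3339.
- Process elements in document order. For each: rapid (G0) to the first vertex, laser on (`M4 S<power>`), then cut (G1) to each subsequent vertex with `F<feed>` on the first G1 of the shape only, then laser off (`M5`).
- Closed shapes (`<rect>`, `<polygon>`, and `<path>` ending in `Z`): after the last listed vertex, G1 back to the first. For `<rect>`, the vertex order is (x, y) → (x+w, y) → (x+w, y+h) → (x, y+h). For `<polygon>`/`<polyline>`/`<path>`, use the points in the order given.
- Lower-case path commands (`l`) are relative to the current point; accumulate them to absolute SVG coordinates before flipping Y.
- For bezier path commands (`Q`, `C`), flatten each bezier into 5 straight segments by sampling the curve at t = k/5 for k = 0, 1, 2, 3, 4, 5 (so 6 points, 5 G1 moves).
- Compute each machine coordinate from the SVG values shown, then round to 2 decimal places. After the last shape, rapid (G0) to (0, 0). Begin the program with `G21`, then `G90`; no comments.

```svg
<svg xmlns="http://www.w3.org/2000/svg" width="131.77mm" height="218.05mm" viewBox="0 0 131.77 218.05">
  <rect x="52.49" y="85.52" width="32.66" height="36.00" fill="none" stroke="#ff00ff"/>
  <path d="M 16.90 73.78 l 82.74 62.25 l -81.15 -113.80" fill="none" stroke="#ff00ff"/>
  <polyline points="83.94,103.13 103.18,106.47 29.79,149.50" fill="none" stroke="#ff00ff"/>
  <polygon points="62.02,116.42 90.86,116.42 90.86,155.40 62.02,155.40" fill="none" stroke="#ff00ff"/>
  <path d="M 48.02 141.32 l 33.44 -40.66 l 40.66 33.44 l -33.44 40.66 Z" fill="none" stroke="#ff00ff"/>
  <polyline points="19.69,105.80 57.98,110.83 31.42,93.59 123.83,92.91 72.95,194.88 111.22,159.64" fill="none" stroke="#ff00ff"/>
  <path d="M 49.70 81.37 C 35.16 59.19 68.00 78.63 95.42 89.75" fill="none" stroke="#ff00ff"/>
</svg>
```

G21
G90
G0 X52.49 Y132.53
M4 S273
G1 X85.15 Y132.53 F3339
G1 X85.15 Y96.53
G1 X52.49 Y96.53
G1 X52.49 Y132.53
M5
G0 X16.90 Y144.27
M4 S273
G1 X99.64 Y82.02 F3339
G1 X18.49 Y195.82
M5
G0 X83.94 Y114.92
M4 S273
G1 X103.18 Y111.58 F3339
G1 X29.79 Y68.55
M5
G0 X62.02 Y101.63
M4 S273
G1 X90.86 Y101.63 F3339
G1 X90.86 Y62.65
G1 X62.02 Y62.65
G1 X62.02 Y101.63
M5
G0 X48.02 Y76.73
M4 S273
G1 X81.46 Y117.39 F3339
G1 X122.12 Y83.95
G1 X88.68 Y43.29
G1 X48.02 Y76.73
M5
G0 X19.69 Y112.25
M4 S273
G1 X57.98 Y107.22 F3339
G1 X31.42 Y124.46
G1 X123.83 Y125.14
G1 X72.95 Y23.17
G1 X111.22 Y58.41
M5
G0 X49.70 Y136.68
M4 S273
G1 X46.24 Y145.39 F3339
G1 X51.62 Y146.51
G1 X63.29 Y142.44
G1 X78.74 Y135.57
G1 X95.42 Y128.30
M5
G0 X0.00 Y0.00

Since the viewBox matches the mm dimensions, user units are millimetres directly. The only transform is the Y-flip y_m = 218.05 − y_svg.

Shape 1 is a rectangle drawn with `<rect>`. Its stroke #ff00ff means engrave at S273, F3339. After flipping Y the toolpath is (52.49,132.53) → (85.15,132.53) → (85.15,96.53) → (52.49,96.53) → (52.49,132.53), returning to the start.

Shape 2 is a open polyline drawn with `<path>`. Its stroke #ff00ff means engrave at S273, F3339. After flipping Y the toolpath is (16.90,144.27) → (99.64,82.02) → (18.49,195.82).

Shape 3 is a open polyline drawn with `<polyline>`. Its stroke #ff00ff means engrave at S273, F3339. After flipping Y the toolpath is (83.94,114.92) → (103.18,111.58) → (29.79,68.55).

Shape 4 is a rectangle drawn with `<polygon>`. Its stroke #ff00ff means engrave at S273, F3339. After flipping Y the toolpath is (62.02,101.63) → (90.86,101.63) → (90.86,62.65) → (62.02,62.65) → (62.02,101.63), returning to the start.

Shape 5 is a regular polygon drawn with `<path>`. Its stroke #ff00ff means engrave at S273, F3339. After flipping Y the toolpath is (48.02,76.73) → (81.46,117.39) → (122.12,83.95) → (88.68,43.29) → (48.02,76.73), returning to the start.

Shape 6 is a open polyline drawn with `<polyline>`. Its stroke #ff00ff means engrave at S273, F3339. After flipping Y the toolpath is (19.69,112.25) → (57.98,107.22) → (31.42,124.46) → (123.83,125.14) → (72.95,23.17) → (111.22,58.41).

Shape 7 is a cubic bezier drawn with `<path>`. Its stroke #ff00ff means engrave at S273, F3339. After flipping Y the toolpath is (49.70,136.68) → (46.24,145.39) → (51.62,146.51) → (63.29,142.44) → (78.74,135.57) → (95.42,128.30).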